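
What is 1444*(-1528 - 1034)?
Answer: -3699528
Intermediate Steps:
1444*(-1528 - 1034) = 1444*(-2562) = -3699528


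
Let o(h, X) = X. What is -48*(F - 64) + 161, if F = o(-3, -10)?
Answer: 3713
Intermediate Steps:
F = -10
-48*(F - 64) + 161 = -48*(-10 - 64) + 161 = -48*(-74) + 161 = 3552 + 161 = 3713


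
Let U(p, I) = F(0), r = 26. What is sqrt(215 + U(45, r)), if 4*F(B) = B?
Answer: sqrt(215) ≈ 14.663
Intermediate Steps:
F(B) = B/4
U(p, I) = 0 (U(p, I) = (1/4)*0 = 0)
sqrt(215 + U(45, r)) = sqrt(215 + 0) = sqrt(215)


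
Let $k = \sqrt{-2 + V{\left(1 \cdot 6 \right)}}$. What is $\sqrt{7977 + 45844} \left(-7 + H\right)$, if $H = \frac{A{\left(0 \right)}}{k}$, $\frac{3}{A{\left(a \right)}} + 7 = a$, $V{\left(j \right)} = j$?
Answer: $- \frac{101 \sqrt{53821}}{14} \approx -1673.7$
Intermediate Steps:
$A{\left(a \right)} = \frac{3}{-7 + a}$
$k = 2$ ($k = \sqrt{-2 + 1 \cdot 6} = \sqrt{-2 + 6} = \sqrt{4} = 2$)
$H = - \frac{3}{14}$ ($H = \frac{3 \frac{1}{-7 + 0}}{2} = \frac{3}{-7} \cdot \frac{1}{2} = 3 \left(- \frac{1}{7}\right) \frac{1}{2} = \left(- \frac{3}{7}\right) \frac{1}{2} = - \frac{3}{14} \approx -0.21429$)
$\sqrt{7977 + 45844} \left(-7 + H\right) = \sqrt{7977 + 45844} \left(-7 - \frac{3}{14}\right) = \sqrt{53821} \left(- \frac{101}{14}\right) = - \frac{101 \sqrt{53821}}{14}$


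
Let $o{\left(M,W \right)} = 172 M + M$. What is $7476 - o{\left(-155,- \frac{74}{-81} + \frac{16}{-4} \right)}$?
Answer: $34291$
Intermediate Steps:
$o{\left(M,W \right)} = 173 M$
$7476 - o{\left(-155,- \frac{74}{-81} + \frac{16}{-4} \right)} = 7476 - 173 \left(-155\right) = 7476 - -26815 = 7476 + 26815 = 34291$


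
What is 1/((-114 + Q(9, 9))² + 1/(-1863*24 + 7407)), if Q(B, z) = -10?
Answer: 37305/573601679 ≈ 6.5036e-5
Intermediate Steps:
1/((-114 + Q(9, 9))² + 1/(-1863*24 + 7407)) = 1/((-114 - 10)² + 1/(-1863*24 + 7407)) = 1/((-124)² + 1/(-44712 + 7407)) = 1/(15376 + 1/(-37305)) = 1/(15376 - 1/37305) = 1/(573601679/37305) = 37305/573601679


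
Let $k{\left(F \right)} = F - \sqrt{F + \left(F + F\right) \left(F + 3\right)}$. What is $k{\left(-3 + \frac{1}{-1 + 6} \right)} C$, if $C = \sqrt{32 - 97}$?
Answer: $\frac{7 \sqrt{130}}{5} - \frac{14 i \sqrt{65}}{5} \approx 15.962 - 22.574 i$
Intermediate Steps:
$k{\left(F \right)} = F - \sqrt{F + 2 F \left(3 + F\right)}$
$C = i \sqrt{65}$ ($C = \sqrt{-65} = i \sqrt{65} \approx 8.0623 i$)
$k{\left(-3 + \frac{1}{-1 + 6} \right)} C = \left(\left(-3 + \frac{1}{-1 + 6}\right) - \sqrt{\left(-3 + \frac{1}{-1 + 6}\right) \left(7 + 2 \left(-3 + \frac{1}{-1 + 6}\right)\right)}\right) i \sqrt{65} = \left(\left(-3 + \frac{1}{5}\right) - \sqrt{\left(-3 + \frac{1}{5}\right) \left(7 + 2 \left(-3 + \frac{1}{5}\right)\right)}\right) i \sqrt{65} = \left(- \frac{14}{5} - \sqrt{- \frac{14 \left(7 + 2 \left(- \frac{14}{5}\right)\right)}{5}}\right) i \sqrt{65} = \left(- \frac{14}{5} - \sqrt{- \frac{14 \left(7 - \frac{28}{5}\right)}{5}}\right) i \sqrt{65} = \left(- \frac{14}{5} - \sqrt{\left(- \frac{14}{5}\right) \frac{7}{5}}\right) i \sqrt{65} = \left(- \frac{14}{5} - \sqrt{- \frac{98}{25}}\right) i \sqrt{65} = \left(- \frac{14}{5} - \frac{7 i \sqrt{2}}{5}\right) i \sqrt{65} = i \sqrt{65} \left(- \frac{14}{5} - \frac{7 i \sqrt{2}}{5}\right)$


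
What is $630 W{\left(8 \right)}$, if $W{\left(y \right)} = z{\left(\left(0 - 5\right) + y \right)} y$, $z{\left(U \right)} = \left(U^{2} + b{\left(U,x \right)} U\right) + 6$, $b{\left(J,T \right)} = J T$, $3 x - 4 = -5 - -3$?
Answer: $105840$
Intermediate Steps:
$x = \frac{2}{3}$ ($x = \frac{4}{3} + \frac{-5 - -3}{3} = \frac{4}{3} + \frac{-5 + 3}{3} = \frac{4}{3} + \frac{1}{3} \left(-2\right) = \frac{4}{3} - \frac{2}{3} = \frac{2}{3} \approx 0.66667$)
$z{\left(U \right)} = 6 + \frac{5 U^{2}}{3}$ ($z{\left(U \right)} = \left(U^{2} + U \frac{2}{3} U\right) + 6 = \left(U^{2} + \frac{2 U}{3} U\right) + 6 = \left(U^{2} + \frac{2 U^{2}}{3}\right) + 6 = \frac{5 U^{2}}{3} + 6 = 6 + \frac{5 U^{2}}{3}$)
$W{\left(y \right)} = y \left(6 + \frac{5 \left(-5 + y\right)^{2}}{3}\right)$ ($W{\left(y \right)} = \left(6 + \frac{5 \left(\left(0 - 5\right) + y\right)^{2}}{3}\right) y = \left(6 + \frac{5 \left(-5 + y\right)^{2}}{3}\right) y = y \left(6 + \frac{5 \left(-5 + y\right)^{2}}{3}\right)$)
$630 W{\left(8 \right)} = 630 \cdot \frac{1}{3} \cdot 8 \left(18 + 5 \left(-5 + 8\right)^{2}\right) = 630 \cdot \frac{1}{3} \cdot 8 \left(18 + 5 \cdot 3^{2}\right) = 630 \cdot \frac{1}{3} \cdot 8 \left(18 + 5 \cdot 9\right) = 630 \cdot \frac{1}{3} \cdot 8 \left(18 + 45\right) = 630 \cdot \frac{1}{3} \cdot 8 \cdot 63 = 630 \cdot 168 = 105840$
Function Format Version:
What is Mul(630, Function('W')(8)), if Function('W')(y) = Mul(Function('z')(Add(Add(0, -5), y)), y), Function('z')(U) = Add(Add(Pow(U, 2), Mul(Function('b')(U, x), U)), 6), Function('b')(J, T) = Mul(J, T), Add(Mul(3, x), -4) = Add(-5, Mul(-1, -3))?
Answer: 105840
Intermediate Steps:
x = Rational(2, 3) (x = Add(Rational(4, 3), Mul(Rational(1, 3), Add(-5, Mul(-1, -3)))) = Add(Rational(4, 3), Mul(Rational(1, 3), Add(-5, 3))) = Add(Rational(4, 3), Mul(Rational(1, 3), -2)) = Add(Rational(4, 3), Rational(-2, 3)) = Rational(2, 3) ≈ 0.66667)
Function('z')(U) = Add(6, Mul(Rational(5, 3), Pow(U, 2))) (Function('z')(U) = Add(Add(Pow(U, 2), Mul(Mul(U, Rational(2, 3)), U)), 6) = Add(Add(Pow(U, 2), Mul(Mul(Rational(2, 3), U), U)), 6) = Add(Add(Pow(U, 2), Mul(Rational(2, 3), Pow(U, 2))), 6) = Add(Mul(Rational(5, 3), Pow(U, 2)), 6) = Add(6, Mul(Rational(5, 3), Pow(U, 2))))
Function('W')(y) = Mul(y, Add(6, Mul(Rational(5, 3), Pow(Add(-5, y), 2)))) (Function('W')(y) = Mul(Add(6, Mul(Rational(5, 3), Pow(Add(Add(0, -5), y), 2))), y) = Mul(Add(6, Mul(Rational(5, 3), Pow(Add(-5, y), 2))), y) = Mul(y, Add(6, Mul(Rational(5, 3), Pow(Add(-5, y), 2)))))
Mul(630, Function('W')(8)) = Mul(630, Mul(Rational(1, 3), 8, Add(18, Mul(5, Pow(Add(-5, 8), 2))))) = Mul(630, Mul(Rational(1, 3), 8, Add(18, Mul(5, Pow(3, 2))))) = Mul(630, Mul(Rational(1, 3), 8, Add(18, Mul(5, 9)))) = Mul(630, Mul(Rational(1, 3), 8, Add(18, 45))) = Mul(630, Mul(Rational(1, 3), 8, 63)) = Mul(630, 168) = 105840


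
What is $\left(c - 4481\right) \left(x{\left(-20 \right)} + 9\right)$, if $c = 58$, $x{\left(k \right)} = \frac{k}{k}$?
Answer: $-44230$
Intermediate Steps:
$x{\left(k \right)} = 1$
$\left(c - 4481\right) \left(x{\left(-20 \right)} + 9\right) = \left(58 - 4481\right) \left(1 + 9\right) = \left(-4423\right) 10 = -44230$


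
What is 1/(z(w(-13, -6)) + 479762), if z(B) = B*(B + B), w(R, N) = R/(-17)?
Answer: 289/138651556 ≈ 2.0844e-6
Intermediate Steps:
w(R, N) = -R/17 (w(R, N) = R*(-1/17) = -R/17)
z(B) = 2*B**2 (z(B) = B*(2*B) = 2*B**2)
1/(z(w(-13, -6)) + 479762) = 1/(2*(-1/17*(-13))**2 + 479762) = 1/(2*(13/17)**2 + 479762) = 1/(2*(169/289) + 479762) = 1/(338/289 + 479762) = 1/(138651556/289) = 289/138651556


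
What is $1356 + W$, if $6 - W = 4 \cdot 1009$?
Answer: $-2674$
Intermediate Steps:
$W = -4030$ ($W = 6 - 4 \cdot 1009 = 6 - 4036 = -4030$)
$1356 + W = 1356 - 4030 = -2674$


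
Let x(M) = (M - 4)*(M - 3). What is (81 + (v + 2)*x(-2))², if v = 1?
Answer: 29241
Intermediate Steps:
x(M) = (-4 + M)*(-3 + M)
(81 + (v + 2)*x(-2))² = (81 + (1 + 2)*(12 + (-2)² - 7*(-2)))² = (81 + 3*(12 + 4 + 14))² = (81 + 3*30)² = (81 + 90)² = 171² = 29241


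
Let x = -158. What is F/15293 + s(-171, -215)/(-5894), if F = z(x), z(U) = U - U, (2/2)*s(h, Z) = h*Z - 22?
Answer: -5249/842 ≈ -6.2340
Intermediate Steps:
s(h, Z) = -22 + Z*h (s(h, Z) = h*Z - 22 = Z*h - 22 = -22 + Z*h)
z(U) = 0
F = 0
F/15293 + s(-171, -215)/(-5894) = 0/15293 + (-22 - 215*(-171))/(-5894) = 0*(1/15293) + (-22 + 36765)*(-1/5894) = 0 + 36743*(-1/5894) = 0 - 5249/842 = -5249/842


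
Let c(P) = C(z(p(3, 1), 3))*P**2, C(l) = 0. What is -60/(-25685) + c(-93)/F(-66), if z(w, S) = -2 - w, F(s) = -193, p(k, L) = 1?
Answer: 12/5137 ≈ 0.0023360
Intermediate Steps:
c(P) = 0 (c(P) = 0*P**2 = 0)
-60/(-25685) + c(-93)/F(-66) = -60/(-25685) + 0/(-193) = -60*(-1/25685) + 0*(-1/193) = 12/5137 + 0 = 12/5137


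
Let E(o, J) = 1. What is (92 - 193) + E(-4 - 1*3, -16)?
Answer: -100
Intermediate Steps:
(92 - 193) + E(-4 - 1*3, -16) = (92 - 193) + 1 = -101 + 1 = -100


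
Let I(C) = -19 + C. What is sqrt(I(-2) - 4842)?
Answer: I*sqrt(4863) ≈ 69.735*I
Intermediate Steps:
sqrt(I(-2) - 4842) = sqrt((-19 - 2) - 4842) = sqrt(-21 - 4842) = sqrt(-4863) = I*sqrt(4863)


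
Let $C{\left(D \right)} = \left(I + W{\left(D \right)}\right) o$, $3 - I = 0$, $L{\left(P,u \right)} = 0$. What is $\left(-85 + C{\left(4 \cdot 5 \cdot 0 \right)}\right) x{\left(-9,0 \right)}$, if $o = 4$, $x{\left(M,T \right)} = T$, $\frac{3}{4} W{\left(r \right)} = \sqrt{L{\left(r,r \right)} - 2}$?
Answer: $0$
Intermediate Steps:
$W{\left(r \right)} = \frac{4 i \sqrt{2}}{3}$ ($W{\left(r \right)} = \frac{4 \sqrt{0 - 2}}{3} = \frac{4 \sqrt{-2}}{3} = \frac{4 i \sqrt{2}}{3}$)
$I = 3$ ($I = 3 - 0 = 3 + 0 = 3$)
$C{\left(D \right)} = 12 + \frac{16 i \sqrt{2}}{3}$ ($C{\left(D \right)} = \left(3 + \frac{4 i \sqrt{2}}{3}\right) 4 = 12 + \frac{16 i \sqrt{2}}{3}$)
$\left(-85 + C{\left(4 \cdot 5 \cdot 0 \right)}\right) x{\left(-9,0 \right)} = \left(-85 + \left(12 + \frac{16 i \sqrt{2}}{3}\right)\right) 0 = \left(-73 + \frac{16 i \sqrt{2}}{3}\right) 0 = 0$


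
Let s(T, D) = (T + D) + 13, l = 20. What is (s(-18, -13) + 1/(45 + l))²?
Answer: 1366561/4225 ≈ 323.45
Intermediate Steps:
s(T, D) = 13 + D + T (s(T, D) = (D + T) + 13 = 13 + D + T)
(s(-18, -13) + 1/(45 + l))² = ((13 - 13 - 18) + 1/(45 + 20))² = (-18 + 1/65)² = (-1169/65)² = 1366561/4225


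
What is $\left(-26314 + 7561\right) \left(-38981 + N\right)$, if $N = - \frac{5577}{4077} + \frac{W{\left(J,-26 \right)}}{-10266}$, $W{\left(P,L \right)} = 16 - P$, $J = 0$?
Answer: $\frac{566613866478142}{775083} \approx 7.3104 \cdot 10^{8}$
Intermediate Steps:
$N = - \frac{3184373}{2325249}$ ($N = - \frac{5577}{4077} + \frac{16 - 0}{-10266} = \left(-5577\right) \frac{1}{4077} + \left(16 + 0\right) \left(- \frac{1}{10266}\right) = - \frac{1859}{1359} + 16 \left(- \frac{1}{10266}\right) = - \frac{1859}{1359} - \frac{8}{5133} = - \frac{3184373}{2325249} \approx -1.3695$)
$\left(-26314 + 7561\right) \left(-38981 + N\right) = \left(-26314 + 7561\right) \left(-38981 - \frac{3184373}{2325249}\right) = \left(-18753\right) \left(- \frac{90643715642}{2325249}\right) = \frac{566613866478142}{775083}$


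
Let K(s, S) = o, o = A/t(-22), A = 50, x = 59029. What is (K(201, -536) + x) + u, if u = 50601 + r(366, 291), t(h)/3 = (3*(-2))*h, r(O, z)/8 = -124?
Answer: 21510349/198 ≈ 1.0864e+5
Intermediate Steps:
r(O, z) = -992 (r(O, z) = 8*(-124) = -992)
t(h) = -18*h (t(h) = 3*((3*(-2))*h) = 3*(-6*h) = -18*h)
o = 25/198 (o = 50/((-18*(-22))) = 50/396 = 50*(1/396) = 25/198 ≈ 0.12626)
u = 49609 (u = 50601 - 992 = 49609)
K(s, S) = 25/198
(K(201, -536) + x) + u = (25/198 + 59029) + 49609 = 11687767/198 + 49609 = 21510349/198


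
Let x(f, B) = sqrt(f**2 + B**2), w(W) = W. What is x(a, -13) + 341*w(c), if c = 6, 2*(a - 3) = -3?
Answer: 2046 + sqrt(685)/2 ≈ 2059.1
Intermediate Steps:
a = 3/2 (a = 3 + (1/2)*(-3) = 3 - 3/2 = 3/2 ≈ 1.5000)
x(f, B) = sqrt(B**2 + f**2)
x(a, -13) + 341*w(c) = sqrt((-13)**2 + (3/2)**2) + 341*6 = sqrt(169 + 9/4) + 2046 = sqrt(685/4) + 2046 = sqrt(685)/2 + 2046 = 2046 + sqrt(685)/2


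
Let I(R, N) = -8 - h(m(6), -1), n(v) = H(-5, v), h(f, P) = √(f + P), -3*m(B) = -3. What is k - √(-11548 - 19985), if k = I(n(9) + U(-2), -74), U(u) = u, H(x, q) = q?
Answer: -8 - I*√31533 ≈ -8.0 - 177.58*I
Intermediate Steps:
m(B) = 1 (m(B) = -⅓*(-3) = 1)
h(f, P) = √(P + f)
n(v) = v
I(R, N) = -8 (I(R, N) = -8 - √(-1 + 1) = -8 - √0 = -8 - 1*0 = -8 + 0 = -8)
k = -8
k - √(-11548 - 19985) = -8 - √(-11548 - 19985) = -8 - √(-31533) = -8 - I*√31533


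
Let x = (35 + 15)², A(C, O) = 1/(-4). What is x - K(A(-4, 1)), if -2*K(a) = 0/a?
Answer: 2500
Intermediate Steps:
A(C, O) = -¼
K(a) = 0 (K(a) = -0/a = -½*0 = 0)
x = 2500 (x = 50² = 2500)
x - K(A(-4, 1)) = 2500 - 1*0 = 2500 + 0 = 2500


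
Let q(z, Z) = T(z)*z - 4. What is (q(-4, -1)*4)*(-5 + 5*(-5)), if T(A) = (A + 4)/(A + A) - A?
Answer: 2400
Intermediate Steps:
T(A) = -A + (4 + A)/(2*A) (T(A) = (4 + A)/((2*A)) - A = (4 + A)*(1/(2*A)) - A = (4 + A)/(2*A) - A = -A + (4 + A)/(2*A))
q(z, Z) = -4 + z*(½ - z + 2/z) (q(z, Z) = (½ - z + 2/z)*z - 4 = z*(½ - z + 2/z) - 4 = -4 + z*(½ - z + 2/z))
(q(-4, -1)*4)*(-5 + 5*(-5)) = ((-2 + (½)*(-4) - 1*(-4)²)*4)*(-5 + 5*(-5)) = ((-2 - 2 - 1*16)*4)*(-5 - 25) = ((-2 - 2 - 16)*4)*(-30) = -20*4*(-30) = -80*(-30) = 2400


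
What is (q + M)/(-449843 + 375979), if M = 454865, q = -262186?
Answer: -192679/73864 ≈ -2.6086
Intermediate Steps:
(q + M)/(-449843 + 375979) = (-262186 + 454865)/(-449843 + 375979) = 192679/(-73864) = 192679*(-1/73864) = -192679/73864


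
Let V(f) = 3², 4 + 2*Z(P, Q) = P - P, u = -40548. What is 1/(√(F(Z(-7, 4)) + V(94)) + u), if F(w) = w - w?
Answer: -1/40545 ≈ -2.4664e-5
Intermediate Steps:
Z(P, Q) = -2 (Z(P, Q) = -2 + (P - P)/2 = -2 + (½)*0 = -2 + 0 = -2)
F(w) = 0
V(f) = 9
1/(√(F(Z(-7, 4)) + V(94)) + u) = 1/(√(0 + 9) - 40548) = 1/(√9 - 40548) = 1/(3 - 40548) = 1/(-40545) = -1/40545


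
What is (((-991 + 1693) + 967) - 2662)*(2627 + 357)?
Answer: -2963112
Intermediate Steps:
(((-991 + 1693) + 967) - 2662)*(2627 + 357) = ((702 + 967) - 2662)*2984 = (1669 - 2662)*2984 = -993*2984 = -2963112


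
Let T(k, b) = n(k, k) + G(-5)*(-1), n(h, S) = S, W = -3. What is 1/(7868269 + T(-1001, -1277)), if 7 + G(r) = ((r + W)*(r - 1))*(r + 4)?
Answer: 1/7867323 ≈ 1.2711e-7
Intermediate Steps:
G(r) = -7 + (-1 + r)*(-3 + r)*(4 + r) (G(r) = -7 + ((r - 3)*(r - 1))*(r + 4) = -7 + ((-3 + r)*(-1 + r))*(4 + r) = -7 + ((-1 + r)*(-3 + r))*(4 + r) = -7 + (-1 + r)*(-3 + r)*(4 + r))
T(k, b) = 55 + k (T(k, b) = k + (5 + (-5)**3 - 13*(-5))*(-1) = k + (5 - 125 + 65)*(-1) = k - 55*(-1) = k + 55 = 55 + k)
1/(7868269 + T(-1001, -1277)) = 1/(7868269 + (55 - 1001)) = 1/(7868269 - 946) = 1/7867323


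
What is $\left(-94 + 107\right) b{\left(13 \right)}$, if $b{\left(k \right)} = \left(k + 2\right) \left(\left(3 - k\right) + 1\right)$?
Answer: $-1755$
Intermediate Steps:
$b{\left(k \right)} = \left(2 + k\right) \left(4 - k\right)$
$\left(-94 + 107\right) b{\left(13 \right)} = \left(-94 + 107\right) \left(8 - 13^{2} + 2 \cdot 13\right) = 13 \left(8 - 169 + 26\right) = 13 \left(-135\right) = -1755$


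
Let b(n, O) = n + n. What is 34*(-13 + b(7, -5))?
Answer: 34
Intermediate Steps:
b(n, O) = 2*n
34*(-13 + b(7, -5)) = 34*(-13 + 2*7) = 34*(-13 + 14) = 34*1 = 34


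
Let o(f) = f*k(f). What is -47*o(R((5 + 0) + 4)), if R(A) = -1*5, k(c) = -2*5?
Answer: -2350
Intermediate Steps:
k(c) = -10
R(A) = -5
o(f) = -10*f (o(f) = f*(-10) = -10*f)
-47*o(R((5 + 0) + 4)) = -(-470)*(-5) = -47*50 = -2350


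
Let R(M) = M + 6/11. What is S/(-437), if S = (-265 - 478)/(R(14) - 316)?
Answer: -8173/1449092 ≈ -0.0056401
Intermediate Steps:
R(M) = 6/11 + M (R(M) = M + 6*(1/11) = M + 6/11 = 6/11 + M)
S = 8173/3316 (S = (-265 - 478)/((6/11 + 14) - 316) = -743/(160/11 - 316) = -743/(-3316/11) = -743*(-11/3316) = 8173/3316 ≈ 2.4647)
S/(-437) = (8173/3316)/(-437) = (8173/3316)*(-1/437) = -8173/1449092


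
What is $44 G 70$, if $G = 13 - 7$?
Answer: $18480$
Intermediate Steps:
$G = 6$
$44 G 70 = 44 \cdot 6 \cdot 70 = 264 \cdot 70 = 18480$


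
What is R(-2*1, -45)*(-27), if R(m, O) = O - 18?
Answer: 1701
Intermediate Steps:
R(m, O) = -18 + O
R(-2*1, -45)*(-27) = (-18 - 45)*(-27) = -63*(-27) = 1701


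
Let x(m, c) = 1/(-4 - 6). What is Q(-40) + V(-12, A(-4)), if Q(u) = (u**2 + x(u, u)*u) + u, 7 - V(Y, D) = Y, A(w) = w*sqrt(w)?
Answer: 1583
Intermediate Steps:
A(w) = w**(3/2)
V(Y, D) = 7 - Y
x(m, c) = -1/10 (x(m, c) = 1/(-10) = -1/10)
Q(u) = u**2 + 9*u/10 (Q(u) = (u**2 - u/10) + u = u**2 + 9*u/10)
Q(-40) + V(-12, A(-4)) = (1/10)*(-40)*(9 + 10*(-40)) + (7 - 1*(-12)) = (1/10)*(-40)*(9 - 400) + (7 + 12) = (1/10)*(-40)*(-391) + 19 = 1564 + 19 = 1583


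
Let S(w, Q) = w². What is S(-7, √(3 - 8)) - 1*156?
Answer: -107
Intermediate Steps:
S(-7, √(3 - 8)) - 1*156 = (-7)² - 1*156 = 49 - 156 = -107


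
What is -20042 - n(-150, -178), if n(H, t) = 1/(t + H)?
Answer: -6573775/328 ≈ -20042.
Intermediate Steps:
n(H, t) = 1/(H + t)
-20042 - n(-150, -178) = -20042 - 1/(-150 - 178) = -20042 - 1/(-328) = -20042 - 1*(-1/328) = -20042 + 1/328 = -6573775/328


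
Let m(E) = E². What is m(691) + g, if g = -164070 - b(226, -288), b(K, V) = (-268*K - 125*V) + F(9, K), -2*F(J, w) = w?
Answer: 338092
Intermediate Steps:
F(J, w) = -w/2
b(K, V) = -125*V - 537*K/2 (b(K, V) = (-268*K - 125*V) - K/2 = -125*V - 537*K/2)
g = -139389 (g = -164070 - (-125*(-288) - 537/2*226) = -164070 - (36000 - 60681) = -164070 - 1*(-24681) = -164070 + 24681 = -139389)
m(691) + g = 691² - 139389 = 477481 - 139389 = 338092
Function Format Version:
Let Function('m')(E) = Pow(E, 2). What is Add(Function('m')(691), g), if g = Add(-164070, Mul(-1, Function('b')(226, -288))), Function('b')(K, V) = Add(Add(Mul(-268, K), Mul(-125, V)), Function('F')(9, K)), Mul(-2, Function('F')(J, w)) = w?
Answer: 338092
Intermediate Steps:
Function('F')(J, w) = Mul(Rational(-1, 2), w)
Function('b')(K, V) = Add(Mul(-125, V), Mul(Rational(-537, 2), K)) (Function('b')(K, V) = Add(Add(Mul(-268, K), Mul(-125, V)), Mul(Rational(-1, 2), K)) = Add(Mul(-125, V), Mul(Rational(-537, 2), K)))
g = -139389 (g = Add(-164070, Mul(-1, Add(Mul(-125, -288), Mul(Rational(-537, 2), 226)))) = Add(-164070, Mul(-1, Add(36000, -60681))) = Add(-164070, Mul(-1, -24681)) = Add(-164070, 24681) = -139389)
Add(Function('m')(691), g) = Add(Pow(691, 2), -139389) = Add(477481, -139389) = 338092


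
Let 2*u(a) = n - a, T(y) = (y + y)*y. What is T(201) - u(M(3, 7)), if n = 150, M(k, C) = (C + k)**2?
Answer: 80777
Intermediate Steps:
T(y) = 2*y**2 (T(y) = (2*y)*y = 2*y**2)
u(a) = 75 - a/2 (u(a) = (150 - a)/2 = 75 - a/2)
T(201) - u(M(3, 7)) = 2*201**2 - (75 - (7 + 3)**2/2) = 2*40401 - (75 - 1/2*10**2) = 80802 - (75 - 1/2*100) = 80802 - (75 - 50) = 80802 - 1*25 = 80802 - 25 = 80777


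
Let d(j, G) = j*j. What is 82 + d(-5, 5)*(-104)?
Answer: -2518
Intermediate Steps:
d(j, G) = j²
82 + d(-5, 5)*(-104) = 82 + (-5)²*(-104) = 82 + 25*(-104) = 82 - 2600 = -2518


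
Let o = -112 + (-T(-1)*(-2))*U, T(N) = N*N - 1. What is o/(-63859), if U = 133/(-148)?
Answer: 112/63859 ≈ 0.0017539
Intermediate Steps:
T(N) = -1 + N² (T(N) = N² - 1 = -1 + N²)
U = -133/148 (U = 133*(-1/148) = -133/148 ≈ -0.89865)
o = -112 (o = -112 + (-(-1 + (-1)²)*(-2))*(-133/148) = -112 + (-(-1 + 1)*(-2))*(-133/148) = -112 + (-1*0*(-2))*(-133/148) = -112 + (0*(-2))*(-133/148) = -112 + 0*(-133/148) = -112 + 0 = -112)
o/(-63859) = -112/(-63859) = -112*(-1/63859) = 112/63859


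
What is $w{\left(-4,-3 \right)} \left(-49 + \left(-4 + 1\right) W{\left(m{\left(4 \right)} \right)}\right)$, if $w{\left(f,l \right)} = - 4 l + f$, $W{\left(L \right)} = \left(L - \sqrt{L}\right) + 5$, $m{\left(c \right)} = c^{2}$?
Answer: $-800$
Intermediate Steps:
$W{\left(L \right)} = 5 + L - \sqrt{L}$
$w{\left(f,l \right)} = f - 4 l$
$w{\left(-4,-3 \right)} \left(-49 + \left(-4 + 1\right) W{\left(m{\left(4 \right)} \right)}\right) = \left(-4 - -12\right) \left(-49 + \left(-4 + 1\right) \left(5 + 4^{2} - \sqrt{4^{2}}\right)\right) = \left(-4 + 12\right) \left(-49 - 3 \left(5 + 16 - \sqrt{16}\right)\right) = 8 \left(-49 - 3 \left(5 + 16 - 4\right)\right) = 8 \left(-49 - 51\right) = 8 \left(-100\right) = -800$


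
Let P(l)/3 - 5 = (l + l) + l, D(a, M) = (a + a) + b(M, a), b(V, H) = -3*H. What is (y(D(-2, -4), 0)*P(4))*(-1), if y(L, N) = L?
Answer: -102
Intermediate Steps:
D(a, M) = -a (D(a, M) = (a + a) - 3*a = 2*a - 3*a = -a)
P(l) = 15 + 9*l (P(l) = 15 + 3*((l + l) + l) = 15 + 3*(2*l + l) = 15 + 3*(3*l) = 15 + 9*l)
(y(D(-2, -4), 0)*P(4))*(-1) = ((-1*(-2))*(15 + 9*4))*(-1) = (2*(15 + 36))*(-1) = (2*51)*(-1) = 102*(-1) = -102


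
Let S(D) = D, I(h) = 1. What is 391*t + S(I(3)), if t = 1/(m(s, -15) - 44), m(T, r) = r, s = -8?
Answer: -332/59 ≈ -5.6271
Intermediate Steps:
t = -1/59 (t = 1/(-15 - 44) = 1/(-59) = -1/59 ≈ -0.016949)
391*t + S(I(3)) = 391*(-1/59) + 1 = -391/59 + 1 = -332/59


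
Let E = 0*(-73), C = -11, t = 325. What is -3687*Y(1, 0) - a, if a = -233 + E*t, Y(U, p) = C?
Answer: 40790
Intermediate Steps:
E = 0
Y(U, p) = -11
a = -233 (a = -233 + 0*325 = -233 + 0 = -233)
-3687*Y(1, 0) - a = -3687*(-11) - 1*(-233) = 40557 + 233 = 40790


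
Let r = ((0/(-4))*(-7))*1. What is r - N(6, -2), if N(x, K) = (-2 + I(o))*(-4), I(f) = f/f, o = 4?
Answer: -4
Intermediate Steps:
I(f) = 1
N(x, K) = 4 (N(x, K) = (-2 + 1)*(-4) = -1*(-4) = 4)
r = 0 (r = ((0*(-1/4))*(-7))*1 = (0*(-7))*1 = 0*1 = 0)
r - N(6, -2) = 0 - 1*4 = 0 - 4 = -4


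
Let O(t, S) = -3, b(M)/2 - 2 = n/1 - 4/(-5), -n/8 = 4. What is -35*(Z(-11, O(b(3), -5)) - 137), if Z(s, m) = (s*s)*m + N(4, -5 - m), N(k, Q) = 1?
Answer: 17465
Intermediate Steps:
n = -32 (n = -8*4 = -32)
b(M) = -292/5 (b(M) = 4 + 2*(-32/1 - 4/(-5)) = 4 + 2*(-32*1 - 4*(-⅕)) = 4 + 2*(-32 + ⅘) = 4 + 2*(-156/5) = 4 - 312/5 = -292/5)
Z(s, m) = 1 + m*s² (Z(s, m) = (s*s)*m + 1 = s²*m + 1 = m*s² + 1 = 1 + m*s²)
-35*(Z(-11, O(b(3), -5)) - 137) = -35*((1 - 3*(-11)²) - 137) = -35*((1 - 3*121) - 137) = -35*((1 - 363) - 137) = -35*(-362 - 137) = -35*(-499) = 17465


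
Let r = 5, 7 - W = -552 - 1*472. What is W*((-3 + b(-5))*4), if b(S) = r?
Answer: 8248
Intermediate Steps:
W = 1031 (W = 7 - (-552 - 1*472) = 7 - (-552 - 472) = 7 - 1*(-1024) = 7 + 1024 = 1031)
b(S) = 5
W*((-3 + b(-5))*4) = 1031*((-3 + 5)*4) = 1031*(2*4) = 1031*8 = 8248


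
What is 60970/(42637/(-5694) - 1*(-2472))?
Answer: 347163180/14032931 ≈ 24.739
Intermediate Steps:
60970/(42637/(-5694) - 1*(-2472)) = 60970/(42637*(-1/5694) + 2472) = 60970/(-42637/5694 + 2472) = 60970/(14032931/5694) = 60970*(5694/14032931) = 347163180/14032931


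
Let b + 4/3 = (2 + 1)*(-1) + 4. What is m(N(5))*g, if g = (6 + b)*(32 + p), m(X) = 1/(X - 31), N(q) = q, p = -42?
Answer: 85/39 ≈ 2.1795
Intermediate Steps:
m(X) = 1/(-31 + X)
b = -⅓ (b = -4/3 + ((2 + 1)*(-1) + 4) = -4/3 + (3*(-1) + 4) = -4/3 + (-3 + 4) = -4/3 + 1 = -⅓ ≈ -0.33333)
g = -170/3 (g = (6 - ⅓)*(32 - 42) = (17/3)*(-10) = -170/3 ≈ -56.667)
m(N(5))*g = -170/3/(-31 + 5) = -170/3/(-26) = -1/26*(-170/3) = 85/39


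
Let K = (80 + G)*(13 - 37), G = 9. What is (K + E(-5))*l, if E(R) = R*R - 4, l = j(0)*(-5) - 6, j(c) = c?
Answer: 12690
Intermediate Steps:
l = -6 (l = 0*(-5) - 6 = 0 - 6 = -6)
K = -2136 (K = (80 + 9)*(13 - 37) = 89*(-24) = -2136)
E(R) = -4 + R² (E(R) = R² - 4 = -4 + R²)
(K + E(-5))*l = (-2136 + (-4 + (-5)²))*(-6) = (-2136 + (-4 + 25))*(-6) = (-2136 + 21)*(-6) = -2115*(-6) = 12690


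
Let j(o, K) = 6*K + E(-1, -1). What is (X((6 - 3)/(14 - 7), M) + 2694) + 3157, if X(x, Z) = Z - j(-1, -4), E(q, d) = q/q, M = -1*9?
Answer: 5865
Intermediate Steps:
M = -9
E(q, d) = 1
j(o, K) = 1 + 6*K (j(o, K) = 6*K + 1 = 1 + 6*K)
X(x, Z) = 23 + Z (X(x, Z) = Z - (1 + 6*(-4)) = Z - (1 - 24) = Z - 1*(-23) = Z + 23 = 23 + Z)
(X((6 - 3)/(14 - 7), M) + 2694) + 3157 = ((23 - 9) + 2694) + 3157 = (14 + 2694) + 3157 = 2708 + 3157 = 5865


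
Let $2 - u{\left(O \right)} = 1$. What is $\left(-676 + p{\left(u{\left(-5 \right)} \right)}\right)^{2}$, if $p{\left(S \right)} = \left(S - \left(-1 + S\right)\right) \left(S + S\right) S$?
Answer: $454276$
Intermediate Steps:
$u{\left(O \right)} = 1$ ($u{\left(O \right)} = 2 - 1 = 1$)
$p{\left(S \right)} = 2 S^{2}$ ($p{\left(S \right)} = 1 \cdot 2 S S = 2 S S = 2 S^{2}$)
$\left(-676 + p{\left(u{\left(-5 \right)} \right)}\right)^{2} = \left(-676 + 2 \cdot 1^{2}\right)^{2} = \left(-676 + 2 \cdot 1\right)^{2} = \left(-676 + 2\right)^{2} = \left(-674\right)^{2} = 454276$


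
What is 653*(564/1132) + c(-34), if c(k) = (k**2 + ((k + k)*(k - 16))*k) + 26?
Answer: -32288221/283 ≈ -1.1409e+5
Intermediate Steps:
c(k) = 26 + k**2 + 2*k**2*(-16 + k) (c(k) = (k**2 + ((2*k)*(-16 + k))*k) + 26 = (k**2 + (2*k*(-16 + k))*k) + 26 = (k**2 + 2*k**2*(-16 + k)) + 26 = 26 + k**2 + 2*k**2*(-16 + k))
653*(564/1132) + c(-34) = 653*(564/1132) + (26 - 31*(-34)**2 + 2*(-34)**3) = 653*(564*(1/1132)) + (26 - 31*1156 + 2*(-39304)) = 653*(141/283) + (26 - 35836 - 78608) = 92073/283 - 114418 = -32288221/283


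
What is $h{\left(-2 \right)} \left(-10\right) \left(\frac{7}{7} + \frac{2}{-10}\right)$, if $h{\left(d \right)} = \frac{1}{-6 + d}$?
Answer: $1$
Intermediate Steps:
$h{\left(-2 \right)} \left(-10\right) \left(\frac{7}{7} + \frac{2}{-10}\right) = \frac{1}{-6 - 2} \left(-10\right) \left(\frac{7}{7} + \frac{2}{-10}\right) = \frac{1}{-8} \left(-10\right) \left(7 \cdot \frac{1}{7} + 2 \left(- \frac{1}{10}\right)\right) = \left(- \frac{1}{8}\right) \left(-10\right) \left(1 - \frac{1}{5}\right) = \frac{5}{4} \cdot \frac{4}{5} = 1$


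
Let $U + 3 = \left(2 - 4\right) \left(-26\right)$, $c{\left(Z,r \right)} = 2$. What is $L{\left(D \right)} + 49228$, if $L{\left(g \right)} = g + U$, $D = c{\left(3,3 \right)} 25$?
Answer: $49327$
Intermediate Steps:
$U = 49$ ($U = -3 + \left(2 - 4\right) \left(-26\right) = -3 - -52 = -3 + 52 = 49$)
$D = 50$ ($D = 2 \cdot 25 = 50$)
$L{\left(g \right)} = 49 + g$ ($L{\left(g \right)} = g + 49 = 49 + g$)
$L{\left(D \right)} + 49228 = \left(49 + 50\right) + 49228 = 99 + 49228 = 49327$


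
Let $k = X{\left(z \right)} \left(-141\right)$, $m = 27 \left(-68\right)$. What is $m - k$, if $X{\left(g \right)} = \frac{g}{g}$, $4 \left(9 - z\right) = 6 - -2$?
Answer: $-1695$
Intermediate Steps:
$z = 7$ ($z = 9 - \frac{6 - -2}{4} = 9 - \frac{6 + 2}{4} = 9 - 2 = 7$)
$X{\left(g \right)} = 1$
$m = -1836$
$k = -141$ ($k = 1 \left(-141\right) = -141$)
$m - k = -1836 - -141 = -1836 + 141 = -1695$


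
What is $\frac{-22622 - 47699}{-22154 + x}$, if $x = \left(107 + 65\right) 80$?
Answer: $\frac{70321}{8394} \approx 8.3775$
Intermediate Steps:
$x = 13760$ ($x = 172 \cdot 80 = 13760$)
$\frac{-22622 - 47699}{-22154 + x} = \frac{-22622 - 47699}{-22154 + 13760} = - \frac{70321}{-8394} = \left(-70321\right) \left(- \frac{1}{8394}\right) = \frac{70321}{8394}$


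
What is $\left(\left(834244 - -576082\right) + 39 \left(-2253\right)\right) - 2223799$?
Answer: $-901340$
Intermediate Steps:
$\left(\left(834244 - -576082\right) + 39 \left(-2253\right)\right) - 2223799 = \left(\left(834244 + 576082\right) - 87867\right) - 2223799 = \left(1410326 - 87867\right) - 2223799 = 1322459 - 2223799 = -901340$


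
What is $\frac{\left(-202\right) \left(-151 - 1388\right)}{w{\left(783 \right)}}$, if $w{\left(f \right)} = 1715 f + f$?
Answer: $\frac{1919}{8294} \approx 0.23137$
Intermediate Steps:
$w{\left(f \right)} = 1716 f$
$\frac{\left(-202\right) \left(-151 - 1388\right)}{w{\left(783 \right)}} = \frac{\left(-202\right) \left(-151 - 1388\right)}{1716 \cdot 783} = \frac{\left(-202\right) \left(-1539\right)}{1343628} = 310878 \cdot \frac{1}{1343628} = \frac{1919}{8294}$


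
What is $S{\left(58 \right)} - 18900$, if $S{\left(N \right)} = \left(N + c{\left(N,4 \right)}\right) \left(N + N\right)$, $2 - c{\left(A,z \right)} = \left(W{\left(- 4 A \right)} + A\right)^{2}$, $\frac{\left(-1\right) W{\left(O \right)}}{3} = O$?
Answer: $-65959796$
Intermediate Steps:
$W{\left(O \right)} = - 3 O$
$c{\left(A,z \right)} = 2 - 169 A^{2}$ ($c{\left(A,z \right)} = 2 - \left(- 3 \left(- 4 A\right) + A\right)^{2} = 2 - \left(12 A + A\right)^{2} = 2 - \left(13 A\right)^{2} = 2 - 169 A^{2}$)
$S{\left(N \right)} = 2 N \left(2 + N - 169 N^{2}\right)$ ($S{\left(N \right)} = \left(N - \left(-2 + 169 N^{2}\right)\right) \left(N + N\right) = \left(2 + N - 169 N^{2}\right) 2 N = 2 N \left(2 + N - 169 N^{2}\right)$)
$S{\left(58 \right)} - 18900 = 2 \cdot 58 \left(2 + 58 - 169 \cdot 58^{2}\right) - 18900 = 2 \cdot 58 \left(2 + 58 - 568516\right) - 18900 = 2 \cdot 58 \left(-568456\right) - 18900 = -65940896 - 18900 = -65959796$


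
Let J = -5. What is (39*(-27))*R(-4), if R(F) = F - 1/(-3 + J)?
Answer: 32643/8 ≈ 4080.4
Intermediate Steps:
R(F) = 1/8 + F (R(F) = F - 1/(-3 - 5) = F - 1/(-8) = F - 1*(-1/8) = F + 1/8 = 1/8 + F)
(39*(-27))*R(-4) = (39*(-27))*(1/8 - 4) = -1053*(-31/8) = 32643/8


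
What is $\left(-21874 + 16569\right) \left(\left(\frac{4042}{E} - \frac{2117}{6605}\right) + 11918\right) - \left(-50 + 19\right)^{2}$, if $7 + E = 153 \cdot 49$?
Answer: $- \frac{62558739710567}{989429} \approx -6.3227 \cdot 10^{7}$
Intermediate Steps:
$E = 7490$ ($E = -7 + 153 \cdot 49 = -7 + 7497 = 7490$)
$\left(-21874 + 16569\right) \left(\left(\frac{4042}{E} - \frac{2117}{6605}\right) + 11918\right) - \left(-50 + 19\right)^{2} = \left(-21874 + 16569\right) \left(\left(\frac{4042}{7490} - \frac{2117}{6605}\right) + 11918\right) - \left(-50 + 19\right)^{2} = - 5305 \left(\left(4042 \cdot \frac{1}{7490} - \frac{2117}{6605}\right) + 11918\right) - \left(-31\right)^{2} = - 5305 \left(\left(\frac{2021}{3745} - \frac{2117}{6605}\right) + 11918\right) - 961 = - 5305 \left(\frac{1084108}{4947145} + 11918\right) - 961 = \left(-5305\right) \frac{58961158218}{4947145} - 961 = - \frac{62557788869298}{989429} - 961 = - \frac{62558739710567}{989429}$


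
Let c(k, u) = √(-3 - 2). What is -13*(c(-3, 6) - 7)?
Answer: 91 - 13*I*√5 ≈ 91.0 - 29.069*I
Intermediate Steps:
c(k, u) = I*√5 (c(k, u) = √(-5) = I*√5)
-13*(c(-3, 6) - 7) = -13*(I*√5 - 7) = -13*(-7 + I*√5) = 91 - 13*I*√5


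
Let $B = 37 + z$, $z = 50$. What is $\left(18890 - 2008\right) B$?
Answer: $1468734$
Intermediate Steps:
$B = 87$ ($B = 37 + 50 = 87$)
$\left(18890 - 2008\right) B = \left(18890 - 2008\right) 87 = 16882 \cdot 87 = 1468734$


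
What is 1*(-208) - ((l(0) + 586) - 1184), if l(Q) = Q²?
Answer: 390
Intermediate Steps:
1*(-208) - ((l(0) + 586) - 1184) = 1*(-208) - ((0² + 586) - 1184) = -208 - ((0 + 586) - 1184) = -208 - (586 - 1184) = -208 - 1*(-598) = -208 + 598 = 390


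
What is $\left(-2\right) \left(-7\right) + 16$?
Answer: $30$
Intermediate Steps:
$\left(-2\right) \left(-7\right) + 16 = 14 + 16 = 30$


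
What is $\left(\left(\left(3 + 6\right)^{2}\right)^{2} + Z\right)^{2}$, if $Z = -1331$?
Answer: $27352900$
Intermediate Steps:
$\left(\left(\left(3 + 6\right)^{2}\right)^{2} + Z\right)^{2} = \left(\left(\left(3 + 6\right)^{2}\right)^{2} - 1331\right)^{2} = \left(\left(9^{2}\right)^{2} - 1331\right)^{2} = \left(81^{2} - 1331\right)^{2} = \left(6561 - 1331\right)^{2} = 5230^{2} = 27352900$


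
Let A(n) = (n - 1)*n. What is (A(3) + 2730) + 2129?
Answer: 4865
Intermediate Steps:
A(n) = n*(-1 + n) (A(n) = (-1 + n)*n = n*(-1 + n))
(A(3) + 2730) + 2129 = (3*(-1 + 3) + 2730) + 2129 = (3*2 + 2730) + 2129 = (6 + 2730) + 2129 = 2736 + 2129 = 4865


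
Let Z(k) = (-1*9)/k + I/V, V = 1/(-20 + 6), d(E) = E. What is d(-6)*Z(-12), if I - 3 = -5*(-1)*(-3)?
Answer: -2025/2 ≈ -1012.5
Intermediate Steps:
V = -1/14 (V = 1/(-14) = -1/14 ≈ -0.071429)
I = -12 (I = 3 - 5*(-1)*(-3) = 3 + 5*(-3) = 3 - 15 = -12)
Z(k) = 168 - 9/k (Z(k) = (-1*9)/k - 12/(-1/14) = -9/k - 12*(-14) = -9/k + 168 = 168 - 9/k)
d(-6)*Z(-12) = -6*(168 - 9/(-12)) = -6*(168 - 9*(-1/12)) = -6*(168 + 3/4) = -6*675/4 = -2025/2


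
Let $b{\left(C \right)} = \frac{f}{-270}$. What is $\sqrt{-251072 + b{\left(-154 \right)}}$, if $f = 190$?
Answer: $\frac{i \sqrt{20336889}}{9} \approx 501.07 i$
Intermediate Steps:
$b{\left(C \right)} = - \frac{19}{27}$ ($b{\left(C \right)} = \frac{190}{-270} = 190 \left(- \frac{1}{270}\right) = - \frac{19}{27}$)
$\sqrt{-251072 + b{\left(-154 \right)}} = \sqrt{-251072 - \frac{19}{27}} = \sqrt{- \frac{6778963}{27}} = \frac{i \sqrt{20336889}}{9}$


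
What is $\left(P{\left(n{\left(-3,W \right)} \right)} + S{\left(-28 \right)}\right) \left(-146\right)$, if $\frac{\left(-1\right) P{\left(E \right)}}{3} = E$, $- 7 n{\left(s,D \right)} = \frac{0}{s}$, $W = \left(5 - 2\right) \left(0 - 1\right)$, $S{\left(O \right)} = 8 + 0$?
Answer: $-1168$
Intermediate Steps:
$S{\left(O \right)} = 8$
$W = -3$ ($W = 3 \left(-1\right) = -3$)
$n{\left(s,D \right)} = 0$ ($n{\left(s,D \right)} = - \frac{0 \frac{1}{s}}{7} = \left(- \frac{1}{7}\right) 0 = 0$)
$P{\left(E \right)} = - 3 E$
$\left(P{\left(n{\left(-3,W \right)} \right)} + S{\left(-28 \right)}\right) \left(-146\right) = \left(\left(-3\right) 0 + 8\right) \left(-146\right) = \left(0 + 8\right) \left(-146\right) = 8 \left(-146\right) = -1168$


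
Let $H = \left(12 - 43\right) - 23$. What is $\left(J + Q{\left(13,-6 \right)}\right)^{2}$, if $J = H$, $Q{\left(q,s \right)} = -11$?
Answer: $4225$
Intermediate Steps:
$H = -54$ ($H = -31 - 23 = -54$)
$J = -54$
$\left(J + Q{\left(13,-6 \right)}\right)^{2} = \left(-54 - 11\right)^{2} = \left(-65\right)^{2} = 4225$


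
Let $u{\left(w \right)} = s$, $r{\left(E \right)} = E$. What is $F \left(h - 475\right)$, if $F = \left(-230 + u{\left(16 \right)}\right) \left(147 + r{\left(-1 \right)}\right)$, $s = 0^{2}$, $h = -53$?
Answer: $17730240$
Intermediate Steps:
$s = 0$
$u{\left(w \right)} = 0$
$F = -33580$ ($F = \left(-230 + 0\right) \left(147 - 1\right) = \left(-230\right) 146 = -33580$)
$F \left(h - 475\right) = - 33580 \left(-53 - 475\right) = \left(-33580\right) \left(-528\right) = 17730240$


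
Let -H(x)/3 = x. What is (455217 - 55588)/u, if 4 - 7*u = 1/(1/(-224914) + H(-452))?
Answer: 853161430554349/1219708618 ≈ 6.9948e+5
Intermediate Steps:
H(x) = -3*x
u = 1219708618/2134883681 (u = 4/7 - 1/(7*(1/(-224914) - 3*(-452))) = 4/7 - 1/(7*(-1/224914 + 1356)) = 4/7 - 1/(7*304983383/224914) = 4/7 - ⅐*224914/304983383 = 4/7 - 224914/2134883681 = 1219708618/2134883681 ≈ 0.57132)
(455217 - 55588)/u = (455217 - 55588)/(1219708618/2134883681) = 399629*(2134883681/1219708618) = 853161430554349/1219708618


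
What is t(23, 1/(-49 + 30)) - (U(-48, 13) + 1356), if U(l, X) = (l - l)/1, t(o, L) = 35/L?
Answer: -2021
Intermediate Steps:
U(l, X) = 0 (U(l, X) = 0*1 = 0)
t(23, 1/(-49 + 30)) - (U(-48, 13) + 1356) = 35/(1/(-49 + 30)) - (0 + 1356) = 35/(1/(-19)) - 1*1356 = 35/(-1/19) - 1356 = 35*(-19) - 1356 = -665 - 1356 = -2021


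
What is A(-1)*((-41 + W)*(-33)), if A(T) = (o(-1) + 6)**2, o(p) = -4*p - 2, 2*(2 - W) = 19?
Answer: 102432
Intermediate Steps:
W = -15/2 (W = 2 - 1/2*19 = 2 - 19/2 = -15/2 ≈ -7.5000)
o(p) = -2 - 4*p
A(T) = 64 (A(T) = ((-2 - 4*(-1)) + 6)**2 = ((-2 + 4) + 6)**2 = (2 + 6)**2 = 8**2 = 64)
A(-1)*((-41 + W)*(-33)) = 64*((-41 - 15/2)*(-33)) = 64*(-97/2*(-33)) = 64*(3201/2) = 102432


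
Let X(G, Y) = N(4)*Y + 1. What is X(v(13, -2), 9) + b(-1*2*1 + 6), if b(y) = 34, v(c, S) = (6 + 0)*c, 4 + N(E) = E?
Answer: 35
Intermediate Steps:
N(E) = -4 + E
v(c, S) = 6*c
X(G, Y) = 1 (X(G, Y) = (-4 + 4)*Y + 1 = 0*Y + 1 = 0 + 1 = 1)
X(v(13, -2), 9) + b(-1*2*1 + 6) = 1 + 34 = 35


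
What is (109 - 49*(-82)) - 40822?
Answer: -36695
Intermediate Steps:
(109 - 49*(-82)) - 40822 = (109 + 4018) - 40822 = 4127 - 40822 = -36695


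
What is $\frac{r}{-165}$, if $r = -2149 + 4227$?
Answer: $- \frac{2078}{165} \approx -12.594$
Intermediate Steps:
$r = 2078$
$\frac{r}{-165} = \frac{2078}{-165} = 2078 \left(- \frac{1}{165}\right) = - \frac{2078}{165}$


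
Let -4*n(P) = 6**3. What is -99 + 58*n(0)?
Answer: -3231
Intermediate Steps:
n(P) = -54 (n(P) = -1/4*6**3 = -1/4*216 = -54)
-99 + 58*n(0) = -99 + 58*(-54) = -99 - 3132 = -3231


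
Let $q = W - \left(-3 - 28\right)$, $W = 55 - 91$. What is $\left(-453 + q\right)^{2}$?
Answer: $209764$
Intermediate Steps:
$W = -36$
$q = -5$ ($q = -36 - \left(-3 - 28\right) = -36 - -31 = -36 + 31 = -5$)
$\left(-453 + q\right)^{2} = \left(-453 - 5\right)^{2} = \left(-458\right)^{2} = 209764$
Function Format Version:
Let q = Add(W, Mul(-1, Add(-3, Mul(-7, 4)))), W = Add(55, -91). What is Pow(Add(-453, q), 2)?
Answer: 209764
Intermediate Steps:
W = -36
q = -5 (q = Add(-36, Mul(-1, Add(-3, Mul(-7, 4)))) = Add(-36, Mul(-1, Add(-3, -28))) = Add(-36, Mul(-1, -31)) = Add(-36, 31) = -5)
Pow(Add(-453, q), 2) = Pow(Add(-453, -5), 2) = Pow(-458, 2) = 209764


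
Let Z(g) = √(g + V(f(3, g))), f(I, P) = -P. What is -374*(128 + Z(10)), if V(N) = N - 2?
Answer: -47872 - 374*I*√2 ≈ -47872.0 - 528.92*I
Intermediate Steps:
V(N) = -2 + N
Z(g) = I*√2 (Z(g) = √(g + (-2 - g)) = √(-2) = I*√2)
-374*(128 + Z(10)) = -374*(128 + I*√2) = -47872 - 374*I*√2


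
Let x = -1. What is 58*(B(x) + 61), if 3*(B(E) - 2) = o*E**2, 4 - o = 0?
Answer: 11194/3 ≈ 3731.3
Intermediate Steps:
o = 4 (o = 4 - 1*0 = 4 + 0 = 4)
B(E) = 2 + 4*E**2/3 (B(E) = 2 + (4*E**2)/3 = 2 + 4*E**2/3)
58*(B(x) + 61) = 58*((2 + (4/3)*(-1)**2) + 61) = 58*((2 + (4/3)*1) + 61) = 58*((2 + 4/3) + 61) = 58*(10/3 + 61) = 58*(193/3) = 11194/3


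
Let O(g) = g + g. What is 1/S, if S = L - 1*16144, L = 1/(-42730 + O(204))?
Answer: -42322/683246369 ≈ -6.1942e-5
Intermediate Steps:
O(g) = 2*g
L = -1/42322 (L = 1/(-42730 + 2*204) = 1/(-42730 + 408) = 1/(-42322) = -1/42322 ≈ -2.3628e-5)
S = -683246369/42322 (S = -1/42322 - 1*16144 = -1/42322 - 16144 = -683246369/42322 ≈ -16144.)
1/S = 1/(-683246369/42322) = -42322/683246369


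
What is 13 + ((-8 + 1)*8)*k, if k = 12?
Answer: -659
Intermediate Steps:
13 + ((-8 + 1)*8)*k = 13 + ((-8 + 1)*8)*12 = 13 - 7*8*12 = 13 - 56*12 = 13 - 672 = -659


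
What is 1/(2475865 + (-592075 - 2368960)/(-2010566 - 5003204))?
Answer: 1402754/3473030124417 ≈ 4.0390e-7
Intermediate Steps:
1/(2475865 + (-592075 - 2368960)/(-2010566 - 5003204)) = 1/(2475865 - 2961035/(-7013770)) = 1/(2475865 - 2961035*(-1/7013770)) = 1/(2475865 + 592207/1402754) = 1/(3473030124417/1402754) = 1402754/3473030124417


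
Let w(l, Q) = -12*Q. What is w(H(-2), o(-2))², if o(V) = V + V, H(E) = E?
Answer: 2304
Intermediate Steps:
o(V) = 2*V
w(H(-2), o(-2))² = (-24*(-2))² = (-12*(-4))² = 48² = 2304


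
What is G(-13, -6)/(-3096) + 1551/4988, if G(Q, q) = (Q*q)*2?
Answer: 3899/14964 ≈ 0.26056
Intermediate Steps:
G(Q, q) = 2*Q*q
G(-13, -6)/(-3096) + 1551/4988 = (2*(-13)*(-6))/(-3096) + 1551/4988 = 156*(-1/3096) + 1551*(1/4988) = -13/258 + 1551/4988 = 3899/14964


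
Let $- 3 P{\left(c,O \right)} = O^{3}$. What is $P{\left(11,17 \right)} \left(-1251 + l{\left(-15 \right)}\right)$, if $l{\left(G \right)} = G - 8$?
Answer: $\frac{6259162}{3} \approx 2.0864 \cdot 10^{6}$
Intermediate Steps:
$P{\left(c,O \right)} = - \frac{O^{3}}{3}$
$l{\left(G \right)} = -8 + G$
$P{\left(11,17 \right)} \left(-1251 + l{\left(-15 \right)}\right) = - \frac{17^{3}}{3} \left(-1251 - 23\right) = \left(- \frac{1}{3}\right) 4913 \left(-1251 - 23\right) = \left(- \frac{4913}{3}\right) \left(-1274\right) = \frac{6259162}{3}$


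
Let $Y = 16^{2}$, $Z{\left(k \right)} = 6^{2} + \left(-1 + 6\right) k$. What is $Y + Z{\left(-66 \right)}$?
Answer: $-38$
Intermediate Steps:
$Z{\left(k \right)} = 36 + 5 k$
$Y = 256$
$Y + Z{\left(-66 \right)} = 256 + \left(36 + 5 \left(-66\right)\right) = 256 + \left(36 - 330\right) = 256 - 294 = -38$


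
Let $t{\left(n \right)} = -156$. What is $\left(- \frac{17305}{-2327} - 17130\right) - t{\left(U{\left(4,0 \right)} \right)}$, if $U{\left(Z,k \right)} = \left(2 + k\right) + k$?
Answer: $- \frac{39481193}{2327} \approx -16967.0$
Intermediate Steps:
$U{\left(Z,k \right)} = 2 + 2 k$
$\left(- \frac{17305}{-2327} - 17130\right) - t{\left(U{\left(4,0 \right)} \right)} = \left(- \frac{17305}{-2327} - 17130\right) - -156 = \left(\left(-17305\right) \left(- \frac{1}{2327}\right) - 17130\right) + 156 = \left(\frac{17305}{2327} - 17130\right) + 156 = - \frac{39844205}{2327} + 156 = - \frac{39481193}{2327}$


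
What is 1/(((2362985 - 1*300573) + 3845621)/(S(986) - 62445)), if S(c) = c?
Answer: -61459/5908033 ≈ -0.010403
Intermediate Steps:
1/(((2362985 - 1*300573) + 3845621)/(S(986) - 62445)) = 1/(((2362985 - 1*300573) + 3845621)/(986 - 62445)) = 1/(((2362985 - 300573) + 3845621)/(-61459)) = 1/((2062412 + 3845621)*(-1/61459)) = 1/(5908033*(-1/61459)) = 1/(-5908033/61459) = -61459/5908033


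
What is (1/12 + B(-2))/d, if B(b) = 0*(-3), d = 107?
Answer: 1/1284 ≈ 0.00077882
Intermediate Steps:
B(b) = 0
(1/12 + B(-2))/d = (1/12 + 0)/107 = (1/12 + 0)*(1/107) = (1/12)*(1/107) = 1/1284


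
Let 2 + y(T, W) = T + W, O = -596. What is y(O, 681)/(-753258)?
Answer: -83/753258 ≈ -0.00011019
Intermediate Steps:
y(T, W) = -2 + T + W (y(T, W) = -2 + (T + W) = -2 + T + W)
y(O, 681)/(-753258) = (-2 - 596 + 681)/(-753258) = 83*(-1/753258) = -83/753258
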